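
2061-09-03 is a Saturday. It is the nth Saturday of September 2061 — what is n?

1st

Day 3 falls in week ⌈3/7⌉ of the month.
Days 1–7 hold the 1st Saturday, 8–14 the 2nd, 15–21 the 3rd, 22–28 the 4th, 29–31 the 5th.
3 is in the range for the 1st.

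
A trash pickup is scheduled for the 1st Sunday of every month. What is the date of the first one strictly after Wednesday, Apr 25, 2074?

Apr 2074 starts on a Sunday, so its 1st Sunday is Apr 1, 2074.
That is not after Apr 25, 2074, so look at May 2074.
May 2074 starts on a Tuesday, so its 1st Sunday is May 6, 2074 (5 days in).

May 6, 2074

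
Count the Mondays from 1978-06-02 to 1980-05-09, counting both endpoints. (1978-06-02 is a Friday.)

101

1978-06-02 is a Friday; the first Monday on or after it is 1978-06-05 (3 days later).
From 1978-06-05 to 1980-05-09: 209 + 365 + 130 = 704 days (rest of 1978, 1979, to 1980-05-09 in 1980).
704 ÷ 7 = 100 full weeks with remainder 4, so 100 more Mondays after the first → 101.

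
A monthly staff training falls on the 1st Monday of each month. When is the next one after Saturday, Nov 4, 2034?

Nov 6, 2034

Nov 2034 starts on a Wednesday, so its 1st Monday is Nov 6, 2034 (5 days in).
Nov 6, 2034 is after Nov 4, 2034, so that is the next one.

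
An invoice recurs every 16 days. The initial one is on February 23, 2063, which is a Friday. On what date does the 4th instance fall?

The 4th occurrence is 3 intervals after the first: 3 × 16 = 48 days after February 23, 2063.
February has 28 days — 5 days to the end of February leaves 43.
March has 31 days (12 left).
12 days into April → April 12, 2063.

April 12, 2063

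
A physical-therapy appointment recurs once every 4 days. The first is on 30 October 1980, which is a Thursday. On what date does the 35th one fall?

The 35th occurrence is 34 intervals after the first: 34 × 4 = 136 days after 30 October 1980.
October has 31 days — 1 day to the end of October leaves 135.
November has 30 days (105 left).
December has 31 days (74 left).
January has 31 days (43 left).
February has 28 days (15 left).
15 days into March → 15 March 1981.

15 March 1981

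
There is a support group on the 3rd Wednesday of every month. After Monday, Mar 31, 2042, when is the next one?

Apr 16, 2042

Mar 2042 starts on a Saturday; its first Wednesday is the 5th, so the 3rd Wednesday is the 19th — Mar 19, 2042.
That is not after Mar 31, 2042, so look at Apr 2042.
Apr 2042 starts on a Tuesday; its first Wednesday is the 2nd, so the 3rd Wednesday is the 16th — Apr 16, 2042.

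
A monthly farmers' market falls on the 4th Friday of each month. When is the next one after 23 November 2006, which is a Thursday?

24 November 2006

November 2006 starts on a Wednesday; its first Friday is the 3rd, so the 4th Friday is the 24th — 24 November 2006.
24 November 2006 is after 23 November 2006, so that is the next one.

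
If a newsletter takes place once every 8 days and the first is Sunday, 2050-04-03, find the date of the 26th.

The 26th occurrence is 25 intervals after the first: 25 × 8 = 200 days after 2050-04-03.
April has 30 days — 27 days to the end of April leaves 173.
May has 31 days (142 left).
June has 30 days (112 left).
July has 31 days (81 left).
August has 31 days (50 left).
September has 30 days (20 left).
20 days into October → 2050-10-20.

2050-10-20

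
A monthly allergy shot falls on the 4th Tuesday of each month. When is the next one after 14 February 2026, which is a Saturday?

February 2026 starts on a Sunday; its first Tuesday is the 3rd, so the 4th Tuesday is the 24th — 24 February 2026.
24 February 2026 is after 14 February 2026, so that is the next one.

24 February 2026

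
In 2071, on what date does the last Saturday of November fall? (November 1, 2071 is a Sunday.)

November 28, 2071

November 2071 begins on a Sunday, so the first Saturday is November 7 (6 days later).
November 2071 has 30 days. Adding weeks: 7, 14, 21, 28 — the last one ≤ 30 is the 28th.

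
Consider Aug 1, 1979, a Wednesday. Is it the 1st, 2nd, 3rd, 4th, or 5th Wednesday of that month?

1st

Day 1 falls in week ⌈1/7⌉ of the month.
Days 1–7 hold the 1st Wednesday, 8–14 the 2nd, 15–21 the 3rd, 22–28 the 4th, 29–31 the 5th.
1 is in the range for the 1st.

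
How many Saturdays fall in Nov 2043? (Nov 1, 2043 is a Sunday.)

4

Nov 1, 2043 is a Sunday; the first Saturday on or after it is Nov 7, 2043 (6 days later).
From Nov 7, 2043 to Nov 30, 2043 is 30 − 7 = 23 days.
23 ÷ 7 = 3 full weeks with remainder 2, so 3 more Saturdays after the first → 4.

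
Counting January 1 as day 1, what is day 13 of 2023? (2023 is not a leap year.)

Jan 13, 2023

13 into Jan → Jan 13.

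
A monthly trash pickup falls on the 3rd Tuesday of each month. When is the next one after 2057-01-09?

January 2057 starts on a Monday; its first Tuesday is the 2nd, so the 3rd Tuesday is the 16th — 2057-01-16.
2057-01-16 is after 2057-01-09, so that is the next one.

2057-01-16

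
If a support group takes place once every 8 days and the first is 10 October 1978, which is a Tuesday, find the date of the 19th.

3 March 1979

The 19th occurrence is 18 intervals after the first: 18 × 8 = 144 days after 10 October 1978.
October has 31 days — 21 days to the end of October leaves 123.
November has 30 days (93 left).
December has 31 days (62 left).
January has 31 days (31 left).
February has 28 days (3 left).
3 days into March → 3 March 1979.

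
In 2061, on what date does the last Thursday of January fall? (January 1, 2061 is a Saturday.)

January 2061 begins on a Saturday, so the first Thursday is January 6 (5 days later).
January 2061 has 31 days. Adding weeks: 6, 13, 20, 27 — the last one ≤ 31 is the 27th.

January 27, 2061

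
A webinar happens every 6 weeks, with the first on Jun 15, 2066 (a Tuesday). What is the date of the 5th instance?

The 5th occurrence is 4 intervals after the first: 4 × 42 = 168 days after Jun 15, 2066.
Jun has 30 days — 15 days to the end of Jun leaves 153.
Jul has 31 days (122 left).
Aug has 31 days (91 left).
Sep has 30 days (61 left).
Oct has 31 days (30 left).
30 days into Nov → Nov 30, 2066.

Nov 30, 2066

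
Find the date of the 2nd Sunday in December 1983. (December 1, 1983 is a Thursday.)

December 1983 begins on a Thursday, so the first Sunday is December 4 (3 days later).
The 2nd Sunday is 1 weeks later: 4 + 7 = 11.

December 11, 1983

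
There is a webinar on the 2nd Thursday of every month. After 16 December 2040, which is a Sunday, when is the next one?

December 2040 starts on a Saturday; its first Thursday is the 6th, so the 2nd Thursday is the 13th — 13 December 2040.
That is not after 16 December 2040, so look at January 2041.
January 2041 starts on a Tuesday; its first Thursday is the 3rd, so the 2nd Thursday is the 10th — 10 January 2041.

10 January 2041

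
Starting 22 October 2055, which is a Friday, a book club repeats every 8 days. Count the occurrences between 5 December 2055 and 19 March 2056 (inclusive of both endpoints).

13

Occurrences land 8·i days after 22 October 2055 for i = 0, 1, 2, …
5 December 2055 is 44 days after the start; 44 ÷ 8 = 5 remainder 4; since the remainder is 4, round up to i = 6. First occurrence in the window: #7 on 9 December 2055 (6×8 = 48 days in).
19 March 2056 is 149 days after the start; 149 ÷ 8 = 18 remainder 5. Last occurrence in the window: #19 on 14 March 2056.
Occurrences #7 through #19: 13 in total.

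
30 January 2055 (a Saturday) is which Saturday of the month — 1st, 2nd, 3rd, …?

5th

Day 30 falls in week ⌈30/7⌉ of the month.
Days 1–7 hold the 1st Saturday, 8–14 the 2nd, 15–21 the 3rd, 22–28 the 4th, 29–31 the 5th.
30 is in the range for the 5th.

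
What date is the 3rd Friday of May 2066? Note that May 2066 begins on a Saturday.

May 21, 2066

May 2066 begins on a Saturday, so the first Friday is May 7 (6 days later).
The 3rd Friday is 2 weeks later: 7 + 14 = 21.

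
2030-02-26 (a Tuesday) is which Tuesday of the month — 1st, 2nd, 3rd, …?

Day 26 falls in week ⌈26/7⌉ of the month.
Days 1–7 hold the 1st Tuesday, 8–14 the 2nd, 15–21 the 3rd, 22–28 the 4th, 29–31 the 5th.
26 is in the range for the 4th.

4th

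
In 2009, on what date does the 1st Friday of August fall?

The first Friday of August 2009 is August 7.

August 7, 2009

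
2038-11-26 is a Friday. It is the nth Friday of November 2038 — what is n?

Day 26 falls in week ⌈26/7⌉ of the month.
Days 1–7 hold the 1st Friday, 8–14 the 2nd, 15–21 the 3rd, 22–28 the 4th, 29–31 the 5th.
26 is in the range for the 4th.

4th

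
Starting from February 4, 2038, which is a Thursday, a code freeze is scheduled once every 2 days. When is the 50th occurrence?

The 50th occurrence is 49 intervals after the first: 49 × 2 = 98 days after February 4, 2038.
February has 28 days — 24 days to the end of February leaves 74.
March has 31 days (43 left).
April has 30 days (13 left).
13 days into May → May 13, 2038.

May 13, 2038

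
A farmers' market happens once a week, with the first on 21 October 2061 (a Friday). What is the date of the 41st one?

28 July 2062

The 41st occurrence is 40 intervals after the first: 40 × 7 = 280 days after 21 October 2061.
October has 31 days — 10 days to the end of October leaves 270.
November has 30 days (240 left).
December has 31 days (209 left).
January has 31 days (178 left).
February has 28 days (150 left).
March has 31 days (119 left).
April has 30 days (89 left).
May has 31 days (58 left).
June has 30 days (28 left).
28 days into July → 28 July 2062.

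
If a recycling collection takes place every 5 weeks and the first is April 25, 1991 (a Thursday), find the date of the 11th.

The 11th occurrence is 10 intervals after the first: 10 × 35 = 350 days after April 25, 1991.
April has 30 days — 5 days to the end of April leaves 345.
May has 31 days (314 left).
June has 30 days (284 left).
July has 31 days (253 left).
August has 31 days (222 left).
September has 30 days (192 left).
October has 31 days (161 left).
November has 30 days (131 left).
December has 31 days (100 left).
January has 31 days (69 left).
February has 29 days (40 left).
March has 31 days (9 left).
9 days into April → April 9, 1992.

April 9, 1992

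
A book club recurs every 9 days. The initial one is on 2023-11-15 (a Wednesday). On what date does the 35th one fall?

The 35th occurrence is 34 intervals after the first: 34 × 9 = 306 days after 2023-11-15.
November has 30 days — 15 days to the end of November leaves 291.
December has 31 days (260 left).
January has 31 days (229 left).
February has 29 days (200 left).
March has 31 days (169 left).
April has 30 days (139 left).
May has 31 days (108 left).
June has 30 days (78 left).
July has 31 days (47 left).
August has 31 days (16 left).
16 days into September → 2024-09-16.

2024-09-16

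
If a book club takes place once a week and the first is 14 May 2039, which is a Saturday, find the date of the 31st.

The 31st occurrence is 30 intervals after the first: 30 × 7 = 210 days after 14 May 2039.
May has 31 days — 17 days to the end of May leaves 193.
June has 30 days (163 left).
July has 31 days (132 left).
August has 31 days (101 left).
September has 30 days (71 left).
October has 31 days (40 left).
November has 30 days (10 left).
10 days into December → 10 December 2039.

10 December 2039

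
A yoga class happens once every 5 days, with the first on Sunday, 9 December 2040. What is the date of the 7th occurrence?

8 January 2041

The 7th occurrence is 6 intervals after the first: 6 × 5 = 30 days after 9 December 2040.
December has 31 days — 22 days to the end of December leaves 8.
8 days into January → 8 January 2041.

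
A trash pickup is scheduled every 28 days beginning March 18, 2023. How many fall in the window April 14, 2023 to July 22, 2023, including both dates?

4

Occurrences land 28·i days after March 18, 2023 for i = 0, 1, 2, …
April 14, 2023 is 27 days after the start; 27 ÷ 28 = 0 remainder 27; since the remainder is 27, round up to i = 1. First occurrence in the window: #2 on April 15, 2023 (1×28 = 28 days in).
July 22, 2023 is 126 days after the start; 126 ÷ 28 = 4 remainder 14. Last occurrence in the window: #5 on July 8, 2023.
Occurrences #2 through #5: 4 in total.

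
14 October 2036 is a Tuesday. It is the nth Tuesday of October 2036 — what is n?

2nd

Day 14 falls in week ⌈14/7⌉ of the month.
Days 1–7 hold the 1st Tuesday, 8–14 the 2nd, 15–21 the 3rd, 22–28 the 4th, 29–31 the 5th.
14 is in the range for the 2nd.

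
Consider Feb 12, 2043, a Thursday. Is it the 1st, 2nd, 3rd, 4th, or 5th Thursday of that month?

2nd

Day 12 falls in week ⌈12/7⌉ of the month.
Days 1–7 hold the 1st Thursday, 8–14 the 2nd, 15–21 the 3rd, 22–28 the 4th, 29–31 the 5th.
12 is in the range for the 2nd.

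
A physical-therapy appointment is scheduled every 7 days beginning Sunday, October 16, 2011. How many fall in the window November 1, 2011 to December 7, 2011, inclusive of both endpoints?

Occurrences land 7·i days after October 16, 2011 for i = 0, 1, 2, …
November 1, 2011 is 16 days after the start; 16 ÷ 7 = 2 remainder 2; since the remainder is 2, round up to i = 3. First occurrence in the window: #4 on November 6, 2011 (3×7 = 21 days in).
December 7, 2011 is 52 days after the start; 52 ÷ 7 = 7 remainder 3. Last occurrence in the window: #8 on December 4, 2011.
Occurrences #4 through #8: 5 in total.

5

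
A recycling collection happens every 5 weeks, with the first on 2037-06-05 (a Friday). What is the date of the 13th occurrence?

2038-07-30

The 13th occurrence is 12 intervals after the first: 12 × 35 = 420 days after 2037-06-05.
June has 30 days — 25 days to the end of June leaves 395.
July has 31 days (364 left).
August has 31 days (333 left).
September has 30 days (303 left).
October has 31 days (272 left).
November has 30 days (242 left).
December has 31 days (211 left).
January has 31 days (180 left).
February has 28 days (152 left).
March has 31 days (121 left).
April has 30 days (91 left).
May has 31 days (60 left).
June has 30 days (30 left).
30 days into July → 2038-07-30.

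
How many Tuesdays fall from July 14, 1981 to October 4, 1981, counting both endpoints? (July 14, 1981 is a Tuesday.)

12

July 14, 1981 is a Tuesday; the first Tuesday on or after it is July 14, 1981.
From July 14, 1981 to October 4, 1981: 17 + 31 + 30 + 4 = 82 days (rest of July, August, September, October).
82 ÷ 7 = 11 full weeks with remainder 5, so 11 more Tuesdays after the first → 12.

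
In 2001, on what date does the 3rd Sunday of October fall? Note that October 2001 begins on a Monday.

21 October 2001

October 2001 begins on a Monday, so the first Sunday is October 7 (6 days later).
The 3rd Sunday is 2 weeks later: 7 + 14 = 21.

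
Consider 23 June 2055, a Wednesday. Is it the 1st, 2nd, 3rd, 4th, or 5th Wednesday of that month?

4th

Day 23 falls in week ⌈23/7⌉ of the month.
Days 1–7 hold the 1st Wednesday, 8–14 the 2nd, 15–21 the 3rd, 22–28 the 4th, 29–31 the 5th.
23 is in the range for the 4th.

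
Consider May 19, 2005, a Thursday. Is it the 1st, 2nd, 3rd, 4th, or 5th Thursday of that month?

3rd

Day 19 falls in week ⌈19/7⌉ of the month.
Days 1–7 hold the 1st Thursday, 8–14 the 2nd, 15–21 the 3rd, 22–28 the 4th, 29–31 the 5th.
19 is in the range for the 3rd.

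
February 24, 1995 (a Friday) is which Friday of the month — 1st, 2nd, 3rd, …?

Day 24 falls in week ⌈24/7⌉ of the month.
Days 1–7 hold the 1st Friday, 8–14 the 2nd, 15–21 the 3rd, 22–28 the 4th, 29–31 the 5th.
24 is in the range for the 4th.

4th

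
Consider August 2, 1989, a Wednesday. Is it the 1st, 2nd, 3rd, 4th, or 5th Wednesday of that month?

Day 2 falls in week ⌈2/7⌉ of the month.
Days 1–7 hold the 1st Wednesday, 8–14 the 2nd, 15–21 the 3rd, 22–28 the 4th, 29–31 the 5th.
2 is in the range for the 1st.

1st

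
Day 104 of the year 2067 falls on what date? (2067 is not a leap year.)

January has 31 days (104 − 31 = 73 remain).
February has 28 days (73 − 28 = 45 remain).
March has 31 days (45 − 31 = 14 remain).
14 into April → April 14.

2067-04-14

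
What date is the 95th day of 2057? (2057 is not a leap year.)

2057-04-05

January has 31 days (95 − 31 = 64 remain).
February has 28 days (64 − 28 = 36 remain).
March has 31 days (36 − 31 = 5 remain).
5 into April → April 5.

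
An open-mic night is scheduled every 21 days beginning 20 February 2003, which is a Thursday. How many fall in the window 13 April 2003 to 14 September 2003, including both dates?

7

Occurrences land 21·i days after 20 February 2003 for i = 0, 1, 2, …
13 April 2003 is 52 days after the start; 52 ÷ 21 = 2 remainder 10; since the remainder is 10, round up to i = 3. First occurrence in the window: #4 on 24 April 2003 (3×21 = 63 days in).
14 September 2003 is 206 days after the start; 206 ÷ 21 = 9 remainder 17. Last occurrence in the window: #10 on 28 August 2003.
Occurrences #4 through #10: 7 in total.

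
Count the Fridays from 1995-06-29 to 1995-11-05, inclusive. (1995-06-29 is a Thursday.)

1995-06-29 is a Thursday; the first Friday on or after it is 1995-06-30 (1 day later).
From 1995-06-30 to 1995-11-05: 0 + 31 + 31 + 30 + 31 + 5 = 128 days (rest of June, July, August, September, October, November).
128 ÷ 7 = 18 full weeks with remainder 2, so 18 more Fridays after the first → 19.

19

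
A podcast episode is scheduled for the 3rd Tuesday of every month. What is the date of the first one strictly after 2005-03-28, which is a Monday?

March 2005 starts on a Tuesday; its first Tuesday is the 1st, so the 3rd Tuesday is the 15th — 2005-03-15.
That is not after 2005-03-28, so look at April 2005.
April 2005 starts on a Friday; its first Tuesday is the 5th, so the 3rd Tuesday is the 19th — 2005-04-19.

2005-04-19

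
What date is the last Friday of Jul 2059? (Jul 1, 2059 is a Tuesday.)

Jul 2059 begins on a Tuesday, so the first Friday is Jul 4 (3 days later).
Jul 2059 has 31 days. Adding weeks: 4, 11, 18, 25 — the last one ≤ 31 is the 25th.

Jul 25, 2059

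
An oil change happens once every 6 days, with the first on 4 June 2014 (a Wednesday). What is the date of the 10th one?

The 10th occurrence is 9 intervals after the first: 9 × 6 = 54 days after 4 June 2014.
June has 30 days — 26 days to the end of June leaves 28.
28 days into July → 28 July 2014.

28 July 2014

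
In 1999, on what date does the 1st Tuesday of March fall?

2 March 1999

The first Tuesday of March 1999 is March 2.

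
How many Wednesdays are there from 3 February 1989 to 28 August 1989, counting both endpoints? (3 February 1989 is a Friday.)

3 February 1989 is a Friday; the first Wednesday on or after it is 8 February 1989 (5 days later).
From 8 February 1989 to 28 August 1989: 20 + 31 + 30 + 31 + 30 + 31 + 28 = 201 days (rest of February, March, April, May, June, July, August).
201 ÷ 7 = 28 full weeks with remainder 5, so 28 more Wednesdays after the first → 29.

29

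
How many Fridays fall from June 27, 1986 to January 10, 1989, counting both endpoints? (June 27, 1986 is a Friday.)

June 27, 1986 is a Friday; the first Friday on or after it is June 27, 1986.
From June 27, 1986 to January 10, 1989: 187 + 365 + 366 + 10 = 928 days (rest of 1986, 1987, 1988, to January 10, 1989 in 1989).
928 ÷ 7 = 132 full weeks with remainder 4, so 132 more Fridays after the first → 133.

133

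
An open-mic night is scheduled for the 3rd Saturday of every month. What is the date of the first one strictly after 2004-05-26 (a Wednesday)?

May 2004 starts on a Saturday; its first Saturday is the 1st, so the 3rd Saturday is the 15th — 2004-05-15.
That is not after 2004-05-26, so look at June 2004.
June 2004 starts on a Tuesday; its first Saturday is the 5th, so the 3rd Saturday is the 19th — 2004-06-19.

2004-06-19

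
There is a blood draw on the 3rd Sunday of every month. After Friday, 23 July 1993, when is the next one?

July 1993 starts on a Thursday; its first Sunday is the 4th, so the 3rd Sunday is the 18th — 18 July 1993.
That is not after 23 July 1993, so look at August 1993.
August 1993 starts on a Sunday; its first Sunday is the 1st, so the 3rd Sunday is the 15th — 15 August 1993.

15 August 1993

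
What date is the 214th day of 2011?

January has 31 days (214 − 31 = 183 remain).
February has 28 days (183 − 28 = 155 remain).
March has 31 days (155 − 31 = 124 remain).
April has 30 days (124 − 30 = 94 remain).
May has 31 days (94 − 31 = 63 remain).
June has 30 days (63 − 30 = 33 remain).
July has 31 days (33 − 31 = 2 remain).
2 into August → August 2.

2 August 2011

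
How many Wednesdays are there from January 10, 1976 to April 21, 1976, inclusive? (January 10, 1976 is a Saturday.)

January 10, 1976 is a Saturday; the first Wednesday on or after it is January 14, 1976 (4 days later).
From January 14, 1976 to April 21, 1976: 17 + 29 + 31 + 21 = 98 days (rest of January, February, March, April).
98 ÷ 7 = 14 full weeks with remainder 0, so 14 more Wednesdays after the first → 15.

15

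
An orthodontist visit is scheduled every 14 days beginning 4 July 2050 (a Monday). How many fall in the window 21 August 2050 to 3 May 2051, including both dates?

18

Occurrences land 14·i days after 4 July 2050 for i = 0, 1, 2, …
21 August 2050 is 48 days after the start; 48 ÷ 14 = 3 remainder 6; since the remainder is 6, round up to i = 4. First occurrence in the window: #5 on 29 August 2050 (4×14 = 56 days in).
3 May 2051 is 303 days after the start; 303 ÷ 14 = 21 remainder 9. Last occurrence in the window: #22 on 24 April 2051.
Occurrences #5 through #22: 18 in total.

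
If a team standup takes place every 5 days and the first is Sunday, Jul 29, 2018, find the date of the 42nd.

Feb 19, 2019

The 42nd occurrence is 41 intervals after the first: 41 × 5 = 205 days after Jul 29, 2018.
Jul has 31 days — 2 days to the end of Jul leaves 203.
Aug has 31 days (172 left).
Sep has 30 days (142 left).
Oct has 31 days (111 left).
Nov has 30 days (81 left).
Dec has 31 days (50 left).
Jan has 31 days (19 left).
19 days into Feb → Feb 19, 2019.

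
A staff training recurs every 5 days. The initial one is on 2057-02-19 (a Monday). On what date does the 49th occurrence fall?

2057-10-17

The 49th occurrence is 48 intervals after the first: 48 × 5 = 240 days after 2057-02-19.
February has 28 days — 9 days to the end of February leaves 231.
March has 31 days (200 left).
April has 30 days (170 left).
May has 31 days (139 left).
June has 30 days (109 left).
July has 31 days (78 left).
August has 31 days (47 left).
September has 30 days (17 left).
17 days into October → 2057-10-17.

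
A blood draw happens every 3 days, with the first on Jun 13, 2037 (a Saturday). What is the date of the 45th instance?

Oct 23, 2037

The 45th occurrence is 44 intervals after the first: 44 × 3 = 132 days after Jun 13, 2037.
Jun has 30 days — 17 days to the end of Jun leaves 115.
Jul has 31 days (84 left).
Aug has 31 days (53 left).
Sep has 30 days (23 left).
23 days into Oct → Oct 23, 2037.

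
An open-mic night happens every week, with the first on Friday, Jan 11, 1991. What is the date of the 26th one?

Jul 5, 1991

The 26th occurrence is 25 intervals after the first: 25 × 7 = 175 days after Jan 11, 1991.
Jan has 31 days — 20 days to the end of Jan leaves 155.
Feb has 28 days (127 left).
Mar has 31 days (96 left).
Apr has 30 days (66 left).
May has 31 days (35 left).
Jun has 30 days (5 left).
5 days into Jul → Jul 5, 1991.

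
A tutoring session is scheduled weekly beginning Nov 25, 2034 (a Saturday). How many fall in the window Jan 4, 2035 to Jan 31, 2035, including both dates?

4

Occurrences land 7·i days after Nov 25, 2034 for i = 0, 1, 2, …
Jan 4, 2035 is 40 days after the start; 40 ÷ 7 = 5 remainder 5; since the remainder is 5, round up to i = 6. First occurrence in the window: #7 on Jan 6, 2035 (6×7 = 42 days in).
Jan 31, 2035 is 67 days after the start; 67 ÷ 7 = 9 remainder 4. Last occurrence in the window: #10 on Jan 27, 2035.
Occurrences #7 through #10: 4 in total.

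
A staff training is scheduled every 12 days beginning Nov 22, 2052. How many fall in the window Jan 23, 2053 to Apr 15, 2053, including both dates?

7

Occurrences land 12·i days after Nov 22, 2052 for i = 0, 1, 2, …
Jan 23, 2053 is 62 days after the start; 62 ÷ 12 = 5 remainder 2; since the remainder is 2, round up to i = 6. First occurrence in the window: #7 on Feb 2, 2053 (6×12 = 72 days in).
Apr 15, 2053 is 144 days after the start; 144 ÷ 12 = 12 remainder 0. Last occurrence in the window: #13 on Apr 15, 2053.
Occurrences #7 through #13: 7 in total.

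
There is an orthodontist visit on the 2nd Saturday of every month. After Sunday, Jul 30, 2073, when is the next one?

Jul 2073 starts on a Saturday; its first Saturday is the 1st, so the 2nd Saturday is the 8th — Jul 8, 2073.
That is not after Jul 30, 2073, so look at Aug 2073.
Aug 2073 starts on a Tuesday; its first Saturday is the 5th, so the 2nd Saturday is the 12th — Aug 12, 2073.

Aug 12, 2073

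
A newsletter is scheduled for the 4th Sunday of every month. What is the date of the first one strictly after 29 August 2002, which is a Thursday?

August 2002 starts on a Thursday; its first Sunday is the 4th, so the 4th Sunday is the 25th — 25 August 2002.
That is not after 29 August 2002, so look at September 2002.
September 2002 starts on a Sunday; its first Sunday is the 1st, so the 4th Sunday is the 22nd — 22 September 2002.

22 September 2002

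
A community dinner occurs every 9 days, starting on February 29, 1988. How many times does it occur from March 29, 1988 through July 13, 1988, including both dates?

Occurrences land 9·i days after February 29, 1988 for i = 0, 1, 2, …
March 29, 1988 is 29 days after the start; 29 ÷ 9 = 3 remainder 2; since the remainder is 2, round up to i = 4. First occurrence in the window: #5 on April 5, 1988 (4×9 = 36 days in).
July 13, 1988 is 135 days after the start; 135 ÷ 9 = 15 remainder 0. Last occurrence in the window: #16 on July 13, 1988.
Occurrences #5 through #16: 12 in total.

12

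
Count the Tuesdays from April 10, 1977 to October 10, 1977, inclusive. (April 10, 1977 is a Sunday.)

April 10, 1977 is a Sunday; the first Tuesday on or after it is April 12, 1977 (2 days later).
From April 12, 1977 to October 10, 1977: 18 + 31 + 30 + 31 + 31 + 30 + 10 = 181 days (rest of April, May, June, July, August, September, October).
181 ÷ 7 = 25 full weeks with remainder 6, so 25 more Tuesdays after the first → 26.

26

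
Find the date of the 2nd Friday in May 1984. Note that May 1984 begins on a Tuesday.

May 1984 begins on a Tuesday, so the first Friday is May 4 (3 days later).
The 2nd Friday is 1 weeks later: 4 + 7 = 11.

1984-05-11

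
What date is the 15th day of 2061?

15 into January → January 15.

2061-01-15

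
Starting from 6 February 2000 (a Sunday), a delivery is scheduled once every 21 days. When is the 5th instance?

30 April 2000

The 5th occurrence is 4 intervals after the first: 4 × 21 = 84 days after 6 February 2000.
February has 29 days — 23 days to the end of February leaves 61.
March has 31 days (30 left).
30 days into April → 30 April 2000.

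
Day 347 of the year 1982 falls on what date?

December 13, 1982

January has 31 days (347 − 31 = 316 remain).
February has 28 days (316 − 28 = 288 remain).
March has 31 days (288 − 31 = 257 remain).
April has 30 days (257 − 30 = 227 remain).
May has 31 days (227 − 31 = 196 remain).
June has 30 days (196 − 30 = 166 remain).
July has 31 days (166 − 31 = 135 remain).
August has 31 days (135 − 31 = 104 remain).
September has 30 days (104 − 30 = 74 remain).
October has 31 days (74 − 31 = 43 remain).
November has 30 days (43 − 30 = 13 remain).
13 into December → December 13.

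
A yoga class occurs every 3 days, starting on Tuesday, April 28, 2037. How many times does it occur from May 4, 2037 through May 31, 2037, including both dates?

Occurrences land 3·i days after April 28, 2037 for i = 0, 1, 2, …
May 4, 2037 is 6 days after the start; 6 ÷ 3 = 2 remainder 0. First occurrence in the window: #3 on May 4, 2037 (2×3 = 6 days in).
May 31, 2037 is 33 days after the start; 33 ÷ 3 = 11 remainder 0. Last occurrence in the window: #12 on May 31, 2037.
Occurrences #3 through #12: 10 in total.

10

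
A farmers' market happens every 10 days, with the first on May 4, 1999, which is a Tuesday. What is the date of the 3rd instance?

May 24, 1999

The 3rd occurrence is 2 intervals after the first: 2 × 10 = 20 days after May 4, 1999.
20 days later is May 24, 1999.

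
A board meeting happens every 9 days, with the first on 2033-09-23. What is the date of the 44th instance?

The 44th occurrence is 43 intervals after the first: 43 × 9 = 387 days after 2033-09-23.
September has 30 days — 7 days to the end of September leaves 380.
October has 31 days (349 left).
November has 30 days (319 left).
December has 31 days (288 left).
January has 31 days (257 left).
February has 28 days (229 left).
March has 31 days (198 left).
April has 30 days (168 left).
May has 31 days (137 left).
June has 30 days (107 left).
July has 31 days (76 left).
August has 31 days (45 left).
September has 30 days (15 left).
15 days into October → 2034-10-15.

2034-10-15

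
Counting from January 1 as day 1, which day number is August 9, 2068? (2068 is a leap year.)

Days in months before August: 31 + 29 + 31 + 30 + 31 + 30 + 31 = 213.
Plus 9 days into August → day 222.

222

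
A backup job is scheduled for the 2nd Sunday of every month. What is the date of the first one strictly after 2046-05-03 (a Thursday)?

May 2046 starts on a Tuesday; its first Sunday is the 6th, so the 2nd Sunday is the 13th — 2046-05-13.
2046-05-13 is after 2046-05-03, so that is the next one.

2046-05-13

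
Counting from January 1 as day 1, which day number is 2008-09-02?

246

Days in months before September: 31 + 29 + 31 + 30 + 31 + 30 + 31 + 31 = 244.
Plus 2 days into September → day 246.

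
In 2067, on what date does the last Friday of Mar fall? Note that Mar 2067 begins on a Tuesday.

Mar 2067 begins on a Tuesday, so the first Friday is Mar 4 (3 days later).
Mar 2067 has 31 days. Adding weeks: 4, 11, 18, 25 — the last one ≤ 31 is the 25th.

Mar 25, 2067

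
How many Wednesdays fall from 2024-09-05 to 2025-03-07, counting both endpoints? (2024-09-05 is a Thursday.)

26

2024-09-05 is a Thursday; the first Wednesday on or after it is 2024-09-11 (6 days later).
From 2024-09-11 to 2025-03-07: 19 + 31 + 30 + 31 + 31 + 28 + 7 = 177 days (rest of September, October, November, December, January, February, March).
177 ÷ 7 = 25 full weeks with remainder 2, so 25 more Wednesdays after the first → 26.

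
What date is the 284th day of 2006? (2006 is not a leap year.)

October 11, 2006

January has 31 days (284 − 31 = 253 remain).
February has 28 days (253 − 28 = 225 remain).
March has 31 days (225 − 31 = 194 remain).
April has 30 days (194 − 30 = 164 remain).
May has 31 days (164 − 31 = 133 remain).
June has 30 days (133 − 30 = 103 remain).
July has 31 days (103 − 31 = 72 remain).
August has 31 days (72 − 31 = 41 remain).
September has 30 days (41 − 30 = 11 remain).
11 into October → October 11.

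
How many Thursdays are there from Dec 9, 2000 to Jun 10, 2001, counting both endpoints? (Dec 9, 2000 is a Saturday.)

26

Dec 9, 2000 is a Saturday; the first Thursday on or after it is Dec 14, 2000 (5 days later).
From Dec 14, 2000 to Jun 10, 2001: 17 + 31 + 28 + 31 + 30 + 31 + 10 = 178 days (rest of Dec, Jan, Feb, Mar, Apr, May, Jun).
178 ÷ 7 = 25 full weeks with remainder 3, so 25 more Thursdays after the first → 26.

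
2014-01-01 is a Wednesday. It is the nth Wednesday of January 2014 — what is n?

Day 1 falls in week ⌈1/7⌉ of the month.
Days 1–7 hold the 1st Wednesday, 8–14 the 2nd, 15–21 the 3rd, 22–28 the 4th, 29–31 the 5th.
1 is in the range for the 1st.

1st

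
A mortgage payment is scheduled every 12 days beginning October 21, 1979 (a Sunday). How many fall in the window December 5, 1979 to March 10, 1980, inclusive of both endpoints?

8

Occurrences land 12·i days after October 21, 1979 for i = 0, 1, 2, …
December 5, 1979 is 45 days after the start; 45 ÷ 12 = 3 remainder 9; since the remainder is 9, round up to i = 4. First occurrence in the window: #5 on December 8, 1979 (4×12 = 48 days in).
March 10, 1980 is 141 days after the start; 141 ÷ 12 = 11 remainder 9. Last occurrence in the window: #12 on March 1, 1980.
Occurrences #5 through #12: 8 in total.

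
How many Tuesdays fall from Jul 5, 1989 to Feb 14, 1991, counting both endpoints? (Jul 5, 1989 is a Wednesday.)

Jul 5, 1989 is a Wednesday; the first Tuesday on or after it is Jul 11, 1989 (6 days later).
From Jul 11, 1989 to Feb 14, 1991: 173 + 365 + 45 = 583 days (rest of 1989, 1990, to Feb 14, 1991 in 1991).
583 ÷ 7 = 83 full weeks with remainder 2, so 83 more Tuesdays after the first → 84.

84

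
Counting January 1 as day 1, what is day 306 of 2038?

2 November 2038

January has 31 days (306 − 31 = 275 remain).
February has 28 days (275 − 28 = 247 remain).
March has 31 days (247 − 31 = 216 remain).
April has 30 days (216 − 30 = 186 remain).
May has 31 days (186 − 31 = 155 remain).
June has 30 days (155 − 30 = 125 remain).
July has 31 days (125 − 31 = 94 remain).
August has 31 days (94 − 31 = 63 remain).
September has 30 days (63 − 30 = 33 remain).
October has 31 days (33 − 31 = 2 remain).
2 into November → November 2.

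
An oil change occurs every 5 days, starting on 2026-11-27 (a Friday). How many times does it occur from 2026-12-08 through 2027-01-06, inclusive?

6

Occurrences land 5·i days after 2026-11-27 for i = 0, 1, 2, …
2026-12-08 is 11 days after the start; 11 ÷ 5 = 2 remainder 1; since the remainder is 1, round up to i = 3. First occurrence in the window: #4 on 2026-12-12 (3×5 = 15 days in).
2027-01-06 is 40 days after the start; 40 ÷ 5 = 8 remainder 0. Last occurrence in the window: #9 on 2027-01-06.
Occurrences #4 through #9: 6 in total.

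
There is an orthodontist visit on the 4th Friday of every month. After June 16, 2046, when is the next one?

June 2046 starts on a Friday; its first Friday is the 1st, so the 4th Friday is the 22nd — June 22, 2046.
June 22, 2046 is after June 16, 2046, so that is the next one.

June 22, 2046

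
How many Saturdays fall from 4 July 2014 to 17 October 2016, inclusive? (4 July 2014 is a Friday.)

4 July 2014 is a Friday; the first Saturday on or after it is 5 July 2014 (1 day later).
From 5 July 2014 to 17 October 2016: 179 + 365 + 291 = 835 days (rest of 2014, 2015, to 17 October 2016 in 2016).
835 ÷ 7 = 119 full weeks with remainder 2, so 119 more Saturdays after the first → 120.

120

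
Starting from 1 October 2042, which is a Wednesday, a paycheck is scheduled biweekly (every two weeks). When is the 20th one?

The 20th occurrence is 19 intervals after the first: 19 × 14 = 266 days after 1 October 2042.
October has 31 days — 30 days to the end of October leaves 236.
November has 30 days (206 left).
December has 31 days (175 left).
January has 31 days (144 left).
February has 28 days (116 left).
March has 31 days (85 left).
April has 30 days (55 left).
May has 31 days (24 left).
24 days into June → 24 June 2043.

24 June 2043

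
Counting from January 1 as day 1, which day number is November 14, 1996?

319

Days in months before November: 31 + 29 + 31 + 30 + 31 + 30 + 31 + 31 + 30 + 31 = 305.
Plus 14 days into November → day 319.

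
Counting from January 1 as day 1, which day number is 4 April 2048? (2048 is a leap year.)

Days in months before April: 31 + 29 + 31 = 91.
Plus 4 days into April → day 95.

95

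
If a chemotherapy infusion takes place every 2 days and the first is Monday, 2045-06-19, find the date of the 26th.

2045-08-08

The 26th occurrence is 25 intervals after the first: 25 × 2 = 50 days after 2045-06-19.
June has 30 days — 11 days to the end of June leaves 39.
July has 31 days (8 left).
8 days into August → 2045-08-08.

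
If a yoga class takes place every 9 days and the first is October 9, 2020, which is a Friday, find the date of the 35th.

The 35th occurrence is 34 intervals after the first: 34 × 9 = 306 days after October 9, 2020.
October has 31 days — 22 days to the end of October leaves 284.
November has 30 days (254 left).
December has 31 days (223 left).
January has 31 days (192 left).
February has 28 days (164 left).
March has 31 days (133 left).
April has 30 days (103 left).
May has 31 days (72 left).
June has 30 days (42 left).
July has 31 days (11 left).
11 days into August → August 11, 2021.

August 11, 2021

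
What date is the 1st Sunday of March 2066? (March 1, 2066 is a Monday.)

7 March 2066

March 2066 begins on a Monday, so the first Sunday is March 7 (6 days later).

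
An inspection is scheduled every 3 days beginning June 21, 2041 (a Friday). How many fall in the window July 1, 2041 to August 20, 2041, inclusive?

Occurrences land 3·i days after June 21, 2041 for i = 0, 1, 2, …
July 1, 2041 is 10 days after the start; 10 ÷ 3 = 3 remainder 1; since the remainder is 1, round up to i = 4. First occurrence in the window: #5 on July 3, 2041 (4×3 = 12 days in).
August 20, 2041 is 60 days after the start; 60 ÷ 3 = 20 remainder 0. Last occurrence in the window: #21 on August 20, 2041.
Occurrences #5 through #21: 17 in total.

17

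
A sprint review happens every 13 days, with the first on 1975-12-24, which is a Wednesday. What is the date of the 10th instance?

The 10th occurrence is 9 intervals after the first: 9 × 13 = 117 days after 1975-12-24.
December has 31 days — 7 days to the end of December leaves 110.
January has 31 days (79 left).
February has 29 days (50 left).
March has 31 days (19 left).
19 days into April → 1976-04-19.

1976-04-19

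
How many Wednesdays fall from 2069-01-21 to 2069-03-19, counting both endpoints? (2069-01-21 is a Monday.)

8

2069-01-21 is a Monday; the first Wednesday on or after it is 2069-01-23 (2 days later).
From 2069-01-23 to 2069-03-19: 8 + 28 + 19 = 55 days (rest of January, February, March).
55 ÷ 7 = 7 full weeks with remainder 6, so 7 more Wednesdays after the first → 8.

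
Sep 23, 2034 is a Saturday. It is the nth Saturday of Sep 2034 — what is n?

4th

Day 23 falls in week ⌈23/7⌉ of the month.
Days 1–7 hold the 1st Saturday, 8–14 the 2nd, 15–21 the 3rd, 22–28 the 4th, 29–31 the 5th.
23 is in the range for the 4th.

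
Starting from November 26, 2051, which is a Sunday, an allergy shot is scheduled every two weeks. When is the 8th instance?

March 3, 2052

The 8th occurrence is 7 intervals after the first: 7 × 14 = 98 days after November 26, 2051.
November has 30 days — 4 days to the end of November leaves 94.
December has 31 days (63 left).
January has 31 days (32 left).
February has 29 days (3 left).
3 days into March → March 3, 2052.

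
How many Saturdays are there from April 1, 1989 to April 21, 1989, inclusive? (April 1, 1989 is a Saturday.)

April 1, 1989 is a Saturday; the first Saturday on or after it is April 1, 1989.
From April 1, 1989 to April 21, 1989 is 21 − 1 = 20 days.
20 ÷ 7 = 2 full weeks with remainder 6, so 2 more Saturdays after the first → 3.

3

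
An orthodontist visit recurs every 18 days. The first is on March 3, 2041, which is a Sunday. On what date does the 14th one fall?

The 14th occurrence is 13 intervals after the first: 13 × 18 = 234 days after March 3, 2041.
March has 31 days — 28 days to the end of March leaves 206.
April has 30 days (176 left).
May has 31 days (145 left).
June has 30 days (115 left).
July has 31 days (84 left).
August has 31 days (53 left).
September has 30 days (23 left).
23 days into October → October 23, 2041.

October 23, 2041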